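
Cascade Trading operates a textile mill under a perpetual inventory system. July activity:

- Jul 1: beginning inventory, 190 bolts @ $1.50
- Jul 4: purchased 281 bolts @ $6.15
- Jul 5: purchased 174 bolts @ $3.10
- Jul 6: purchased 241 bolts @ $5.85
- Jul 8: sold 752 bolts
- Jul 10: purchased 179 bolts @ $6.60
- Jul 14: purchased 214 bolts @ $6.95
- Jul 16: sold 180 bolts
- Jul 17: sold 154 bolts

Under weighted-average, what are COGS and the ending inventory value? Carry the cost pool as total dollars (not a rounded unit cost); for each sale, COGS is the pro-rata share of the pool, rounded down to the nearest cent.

After Jul 1: 190 on hand, pool $285.00 (≈ $1.5000 each)
After Jul 4: 471 on hand, pool $2,013.15 (≈ $4.2742 each)
After Jul 5: 645 on hand, pool $2,552.55 (≈ $3.9574 each)
After Jul 6: 886 on hand, pool $3,962.40 (≈ $4.4722 each)
Jul 8, sell 752: 752/886 × $3,962.40 → $3,363.12
After Jul 10: 313 on hand, pool $1,780.68 (≈ $5.6891 each)
After Jul 14: 527 on hand, pool $3,267.98 (≈ $6.2011 each)
Jul 16, sell 180: 180/527 × $3,267.98 → $1,116.19
Jul 17, sell 154: 154/347 × $2,151.79 → $954.97
Total COGS = $3,363.12 + $1,116.19 + $954.97 = $5,434.28
Ending inventory (cost pool remaining) = $1,196.82

COGS = $5,434.28; ending inventory = $1,196.82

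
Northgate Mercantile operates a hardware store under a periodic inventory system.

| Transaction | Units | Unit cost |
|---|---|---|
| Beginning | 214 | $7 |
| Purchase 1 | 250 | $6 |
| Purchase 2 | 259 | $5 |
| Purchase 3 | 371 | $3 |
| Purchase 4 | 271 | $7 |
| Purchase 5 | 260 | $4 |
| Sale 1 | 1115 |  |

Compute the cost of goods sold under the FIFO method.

Sale 1 (1115) [FIFO — oldest first]: 214 @ $7 + 250 @ $6 + 259 @ $5 + 371 @ $3 + 21 @ $7 = $5,553
Ending inventory: 250 @ $7 + 260 @ $4 = $2,790
Check: goods available $8,343 = COGS $5,553 + ending $2,790

COGS = $5,553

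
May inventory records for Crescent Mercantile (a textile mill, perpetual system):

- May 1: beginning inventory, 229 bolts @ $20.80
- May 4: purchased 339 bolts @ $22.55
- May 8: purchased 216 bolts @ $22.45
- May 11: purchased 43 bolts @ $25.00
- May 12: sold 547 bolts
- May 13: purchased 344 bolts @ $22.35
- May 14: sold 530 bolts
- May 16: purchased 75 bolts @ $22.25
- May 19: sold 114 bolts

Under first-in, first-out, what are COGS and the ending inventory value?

COGS = $26,465.25; ending inventory = $1,223.75

May 12, 547 sold [FIFO — oldest first]: 229 @ $20.80 + 318 @ $22.55 = $11,934.10
May 14, 530 sold [FIFO — oldest first]: 21 @ $22.55 + 216 @ $22.45 + 43 @ $25.00 + 250 @ $22.35 = $11,985.25
May 19, 114 sold [FIFO — oldest first]: 94 @ $22.35 + 20 @ $22.25 = $2,545.90
Total COGS = $11,934.10 + $11,985.25 + $2,545.90 = $26,465.25
Ending inventory: 55 @ $22.25 = $1,223.75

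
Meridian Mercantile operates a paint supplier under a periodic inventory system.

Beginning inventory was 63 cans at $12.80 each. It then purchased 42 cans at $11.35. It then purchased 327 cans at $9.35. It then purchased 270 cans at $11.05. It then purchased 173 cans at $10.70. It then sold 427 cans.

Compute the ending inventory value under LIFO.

Sale 1 (427) [LIFO — newest first]: 173 @ $10.70 + 254 @ $11.05 = $4,657.80
Ending inventory: 63 @ $12.80 + 42 @ $11.35 + 327 @ $9.35 + 16 @ $11.05 = $4,517.35

Ending inventory = $4,517.35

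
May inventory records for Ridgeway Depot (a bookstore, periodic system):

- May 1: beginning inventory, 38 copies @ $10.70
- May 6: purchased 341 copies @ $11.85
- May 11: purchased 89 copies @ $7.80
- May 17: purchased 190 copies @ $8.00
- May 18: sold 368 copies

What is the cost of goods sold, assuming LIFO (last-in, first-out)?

COGS = $3,268.85

May 18, 368 sold [LIFO — newest first]: 190 @ $8.00 + 89 @ $7.80 + 89 @ $11.85 = $3,268.85
Ending inventory: 38 @ $10.70 + 252 @ $11.85 = $3,392.80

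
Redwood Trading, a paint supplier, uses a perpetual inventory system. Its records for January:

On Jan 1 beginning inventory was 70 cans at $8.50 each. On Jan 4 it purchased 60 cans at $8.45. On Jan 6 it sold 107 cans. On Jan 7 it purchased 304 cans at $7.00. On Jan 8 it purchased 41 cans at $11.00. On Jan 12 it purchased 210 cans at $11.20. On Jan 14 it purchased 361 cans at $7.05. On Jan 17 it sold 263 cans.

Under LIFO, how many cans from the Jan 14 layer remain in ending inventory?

Jan 6, 107 sold [LIFO — newest first]: 60 @ $8.45 + 47 @ $8.50 = $906.50
Jan 17, 263 sold [LIFO — newest first]: 263 @ $7.05 = $1,854.15
Total COGS = $906.50 + $1,854.15 = $2,760.65
Ending inventory: 23 @ $8.50 + 304 @ $7.00 + 41 @ $11.00 + 210 @ $11.20 + 98 @ $7.05 = $5,817.40
Check: goods available $8,578.05 = COGS $2,760.65 + ending $5,817.40

98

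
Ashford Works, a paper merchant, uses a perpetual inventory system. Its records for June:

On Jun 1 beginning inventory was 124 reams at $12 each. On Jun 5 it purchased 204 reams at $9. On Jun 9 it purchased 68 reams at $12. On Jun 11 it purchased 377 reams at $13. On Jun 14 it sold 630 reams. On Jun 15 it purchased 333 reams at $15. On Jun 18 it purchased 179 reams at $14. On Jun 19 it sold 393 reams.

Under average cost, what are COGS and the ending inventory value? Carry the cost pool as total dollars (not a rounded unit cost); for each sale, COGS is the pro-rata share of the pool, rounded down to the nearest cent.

COGS = $12,872.58; ending inventory = $3,669.42

After Jun 1: 124 on hand, pool $1,488.00 (≈ $12.0000 each)
After Jun 5: 328 on hand, pool $3,324.00 (≈ $10.1341 each)
After Jun 9: 396 on hand, pool $4,140.00 (≈ $10.4545 each)
After Jun 11: 773 on hand, pool $9,041.00 (≈ $11.6960 each)
Jun 14, sell 630: 630/773 × $9,041.00 → $7,368.47
After Jun 15: 476 on hand, pool $6,667.53 (≈ $14.0074 each)
After Jun 18: 655 on hand, pool $9,173.53 (≈ $14.0054 each)
Jun 19, sell 393: 393/655 × $9,173.53 → $5,504.11
Total COGS = $7,368.47 + $5,504.11 = $12,872.58
Ending inventory (cost pool remaining) = $3,669.42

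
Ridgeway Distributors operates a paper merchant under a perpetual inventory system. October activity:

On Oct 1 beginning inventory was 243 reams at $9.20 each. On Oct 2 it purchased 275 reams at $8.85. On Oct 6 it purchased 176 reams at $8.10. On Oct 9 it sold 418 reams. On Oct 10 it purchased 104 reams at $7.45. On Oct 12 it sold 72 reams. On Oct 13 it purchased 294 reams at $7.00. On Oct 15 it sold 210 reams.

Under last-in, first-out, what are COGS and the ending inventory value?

Oct 9, 418 sold [LIFO — newest first]: 176 @ $8.10 + 242 @ $8.85 = $3,567.30
Oct 12, 72 sold [LIFO — newest first]: 72 @ $7.45 = $536.40
Oct 15, 210 sold [LIFO — newest first]: 210 @ $7.00 = $1,470.00
Total COGS = $3,567.30 + $536.40 + $1,470.00 = $5,573.70
Ending inventory: 243 @ $9.20 + 33 @ $8.85 + 32 @ $7.45 + 84 @ $7.00 = $3,354.05

COGS = $5,573.70; ending inventory = $3,354.05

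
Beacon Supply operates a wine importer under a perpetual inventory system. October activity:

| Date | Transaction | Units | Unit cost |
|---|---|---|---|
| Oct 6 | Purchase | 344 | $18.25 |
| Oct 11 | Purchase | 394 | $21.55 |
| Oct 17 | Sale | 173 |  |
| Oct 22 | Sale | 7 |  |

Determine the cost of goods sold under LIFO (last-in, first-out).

COGS = $3,879.00

Oct 17, 173 sold [LIFO — newest first]: 173 @ $21.55 = $3,728.15
Oct 22, 7 sold [LIFO — newest first]: 7 @ $21.55 = $150.85
Total COGS = $3,728.15 + $150.85 = $3,879.00
Ending inventory: 344 @ $18.25 + 214 @ $21.55 = $10,889.70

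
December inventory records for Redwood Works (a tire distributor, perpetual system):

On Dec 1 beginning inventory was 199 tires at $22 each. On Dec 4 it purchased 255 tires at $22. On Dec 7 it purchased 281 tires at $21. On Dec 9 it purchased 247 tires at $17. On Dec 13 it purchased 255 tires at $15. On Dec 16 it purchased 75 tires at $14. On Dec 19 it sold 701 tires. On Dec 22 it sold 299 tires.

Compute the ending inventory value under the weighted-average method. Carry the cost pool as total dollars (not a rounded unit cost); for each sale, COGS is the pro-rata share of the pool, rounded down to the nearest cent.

After Dec 1: 199 on hand, pool $4,378.00 (≈ $22.0000 each)
After Dec 4: 454 on hand, pool $9,988.00 (≈ $22.0000 each)
After Dec 7: 735 on hand, pool $15,889.00 (≈ $21.6177 each)
After Dec 9: 982 on hand, pool $20,088.00 (≈ $20.4562 each)
After Dec 13: 1237 on hand, pool $23,913.00 (≈ $19.3314 each)
After Dec 16: 1312 on hand, pool $24,963.00 (≈ $19.0267 each)
Dec 19, sell 701: 701/1312 × $24,963.00 → $13,337.70
Dec 22, sell 299: 299/611 × $11,625.30 → $5,688.97
Total COGS = $13,337.70 + $5,688.97 = $19,026.67
Ending inventory (cost pool remaining) = $5,936.33
Check: goods available $24,963.00 = COGS $19,026.67 + ending $5,936.33

Ending inventory = $5,936.33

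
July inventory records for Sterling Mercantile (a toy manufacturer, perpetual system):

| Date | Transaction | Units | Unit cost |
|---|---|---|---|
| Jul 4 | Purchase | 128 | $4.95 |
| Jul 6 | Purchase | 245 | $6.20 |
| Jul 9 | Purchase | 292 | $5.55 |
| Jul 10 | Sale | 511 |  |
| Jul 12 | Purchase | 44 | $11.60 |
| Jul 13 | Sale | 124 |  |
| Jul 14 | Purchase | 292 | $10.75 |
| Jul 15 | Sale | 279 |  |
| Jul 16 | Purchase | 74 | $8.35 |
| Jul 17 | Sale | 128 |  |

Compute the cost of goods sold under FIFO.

COGS = $7,764.95

Jul 10, 511 sold [FIFO — oldest first]: 128 @ $4.95 + 245 @ $6.20 + 138 @ $5.55 = $2,918.50
Jul 13, 124 sold [FIFO — oldest first]: 124 @ $5.55 = $688.20
Jul 15, 279 sold [FIFO — oldest first]: 30 @ $5.55 + 44 @ $11.60 + 205 @ $10.75 = $2,880.65
Jul 17, 128 sold [FIFO — oldest first]: 87 @ $10.75 + 41 @ $8.35 = $1,277.60
Total COGS = $2,918.50 + $688.20 + $2,880.65 + $1,277.60 = $7,764.95
Ending inventory: 33 @ $8.35 = $275.55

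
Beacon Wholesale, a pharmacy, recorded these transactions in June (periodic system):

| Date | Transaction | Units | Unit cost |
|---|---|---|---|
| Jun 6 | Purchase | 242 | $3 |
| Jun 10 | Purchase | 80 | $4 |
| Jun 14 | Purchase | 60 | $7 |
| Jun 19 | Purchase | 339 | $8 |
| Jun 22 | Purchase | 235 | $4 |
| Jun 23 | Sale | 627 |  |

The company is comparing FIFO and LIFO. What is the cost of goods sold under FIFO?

COGS = $3,426

FIFO COGS: 242 @ $3 + 80 @ $4 + 60 @ $7 + 245 @ $8 = $3,426
LIFO COGS: 235 @ $4 + 339 @ $8 + 53 @ $7 = $4,023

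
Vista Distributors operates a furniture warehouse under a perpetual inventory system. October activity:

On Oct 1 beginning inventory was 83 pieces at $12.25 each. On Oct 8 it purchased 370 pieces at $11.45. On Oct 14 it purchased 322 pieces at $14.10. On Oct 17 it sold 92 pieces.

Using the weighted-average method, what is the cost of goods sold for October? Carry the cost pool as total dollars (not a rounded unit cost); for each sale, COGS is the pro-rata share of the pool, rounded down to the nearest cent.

After Oct 1: 83 on hand, pool $1,016.75 (≈ $12.2500 each)
After Oct 8: 453 on hand, pool $5,253.25 (≈ $11.5966 each)
After Oct 14: 775 on hand, pool $9,793.45 (≈ $12.6367 each)
Oct 17, sell 92: 92/775 × $9,793.45 → $1,162.57
Ending inventory (cost pool remaining) = $8,630.88
Check: goods available $9,793.45 = COGS $1,162.57 + ending $8,630.88

COGS = $1,162.57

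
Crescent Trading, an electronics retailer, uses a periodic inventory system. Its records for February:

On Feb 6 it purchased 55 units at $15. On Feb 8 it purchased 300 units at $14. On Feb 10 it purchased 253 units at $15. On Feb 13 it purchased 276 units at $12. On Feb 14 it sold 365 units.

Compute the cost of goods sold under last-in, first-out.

COGS = $4,647

Feb 14, 365 sold [LIFO — newest first]: 276 @ $12 + 89 @ $15 = $4,647
Ending inventory: 55 @ $15 + 300 @ $14 + 164 @ $15 = $7,485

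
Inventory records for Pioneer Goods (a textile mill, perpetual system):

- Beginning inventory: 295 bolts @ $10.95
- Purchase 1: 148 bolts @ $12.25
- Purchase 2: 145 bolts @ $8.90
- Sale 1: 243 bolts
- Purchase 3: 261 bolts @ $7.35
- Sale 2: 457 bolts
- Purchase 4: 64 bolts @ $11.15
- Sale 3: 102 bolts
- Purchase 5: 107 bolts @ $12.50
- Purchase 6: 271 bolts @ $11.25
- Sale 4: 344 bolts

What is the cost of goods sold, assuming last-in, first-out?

COGS = $11,711.50

Sale 1 (243) [LIFO — newest first]: 145 @ $8.90 + 98 @ $12.25 = $2,491.00
Sale 2 (457) [LIFO — newest first]: 261 @ $7.35 + 50 @ $12.25 + 146 @ $10.95 = $4,129.55
Sale 3 (102) [LIFO — newest first]: 64 @ $11.15 + 38 @ $10.95 = $1,129.70
Sale 4 (344) [LIFO — newest first]: 271 @ $11.25 + 73 @ $12.50 = $3,961.25
Total COGS = $2,491.00 + $4,129.55 + $1,129.70 + $3,961.25 = $11,711.50
Ending inventory: 111 @ $10.95 + 34 @ $12.50 = $1,640.45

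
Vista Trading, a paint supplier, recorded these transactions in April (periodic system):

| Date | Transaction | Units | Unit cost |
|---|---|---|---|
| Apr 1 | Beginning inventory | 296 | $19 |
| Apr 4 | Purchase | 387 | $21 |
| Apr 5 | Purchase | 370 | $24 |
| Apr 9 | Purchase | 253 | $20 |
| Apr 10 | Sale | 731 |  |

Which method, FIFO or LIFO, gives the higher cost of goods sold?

FIFO COGS: 296 @ $19 + 387 @ $21 + 48 @ $24 = $14,903
LIFO COGS: 253 @ $20 + 370 @ $24 + 108 @ $21 = $16,208

LIFO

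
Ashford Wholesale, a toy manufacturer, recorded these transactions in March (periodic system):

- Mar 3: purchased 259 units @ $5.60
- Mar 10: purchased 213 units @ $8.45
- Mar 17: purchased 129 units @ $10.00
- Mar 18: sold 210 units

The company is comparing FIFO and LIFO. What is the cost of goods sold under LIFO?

COGS = $1,974.45

FIFO COGS: 210 @ $5.60 = $1,176.00
LIFO COGS: 129 @ $10.00 + 81 @ $8.45 = $1,974.45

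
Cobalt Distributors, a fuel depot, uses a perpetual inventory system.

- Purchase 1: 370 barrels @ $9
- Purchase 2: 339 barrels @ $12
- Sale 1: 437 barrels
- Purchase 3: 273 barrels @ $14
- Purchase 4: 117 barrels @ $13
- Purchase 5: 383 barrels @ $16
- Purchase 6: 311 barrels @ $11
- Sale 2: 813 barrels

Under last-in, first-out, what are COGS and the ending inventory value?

Sale 1 (437) [LIFO — newest first]: 339 @ $12 + 98 @ $9 = $4,950
Sale 2 (813) [LIFO — newest first]: 311 @ $11 + 383 @ $16 + 117 @ $13 + 2 @ $14 = $11,098
Total COGS = $4,950 + $11,098 = $16,048
Ending inventory: 272 @ $9 + 271 @ $14 = $6,242

COGS = $16,048; ending inventory = $6,242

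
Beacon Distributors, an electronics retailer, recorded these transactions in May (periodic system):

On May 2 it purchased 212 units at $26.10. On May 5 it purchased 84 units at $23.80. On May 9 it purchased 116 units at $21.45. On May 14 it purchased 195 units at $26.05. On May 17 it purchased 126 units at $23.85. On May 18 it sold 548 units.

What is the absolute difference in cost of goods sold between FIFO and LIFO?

FIFO COGS: 212 @ $26.10 + 84 @ $23.80 + 116 @ $21.45 + 136 @ $26.05 = $13,563.40
LIFO COGS: 126 @ $23.85 + 195 @ $26.05 + 116 @ $21.45 + 84 @ $23.80 + 27 @ $26.10 = $13,276.95
Difference = |$13,563.40 − $13,276.95| = $286.45

$286.45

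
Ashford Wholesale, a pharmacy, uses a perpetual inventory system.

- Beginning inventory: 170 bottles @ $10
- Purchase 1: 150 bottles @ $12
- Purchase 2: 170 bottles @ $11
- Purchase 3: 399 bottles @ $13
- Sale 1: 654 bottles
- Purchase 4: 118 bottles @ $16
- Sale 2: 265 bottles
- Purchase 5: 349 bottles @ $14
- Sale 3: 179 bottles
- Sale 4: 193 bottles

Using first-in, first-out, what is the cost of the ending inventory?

Ending inventory = $910

Sale 1 (654) [FIFO — oldest first]: 170 @ $10 + 150 @ $12 + 170 @ $11 + 164 @ $13 = $7,502
Sale 2 (265) [FIFO — oldest first]: 235 @ $13 + 30 @ $16 = $3,535
Sale 3 (179) [FIFO — oldest first]: 88 @ $16 + 91 @ $14 = $2,682
Sale 4 (193) [FIFO — oldest first]: 193 @ $14 = $2,702
Total COGS = $7,502 + $3,535 + $2,682 + $2,702 = $16,421
Ending inventory: 65 @ $14 = $910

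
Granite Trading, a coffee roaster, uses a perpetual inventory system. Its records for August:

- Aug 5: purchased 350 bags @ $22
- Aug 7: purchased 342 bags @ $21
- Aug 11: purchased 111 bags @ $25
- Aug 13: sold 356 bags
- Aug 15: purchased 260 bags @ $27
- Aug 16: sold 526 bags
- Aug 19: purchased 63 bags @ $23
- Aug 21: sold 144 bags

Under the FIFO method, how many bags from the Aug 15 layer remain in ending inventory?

Aug 13, 356 sold [FIFO — oldest first]: 350 @ $22 + 6 @ $21 = $7,826
Aug 16, 526 sold [FIFO — oldest first]: 336 @ $21 + 111 @ $25 + 79 @ $27 = $11,964
Aug 21, 144 sold [FIFO — oldest first]: 144 @ $27 = $3,888
Total COGS = $7,826 + $11,964 + $3,888 = $23,678
Ending inventory: 37 @ $27 + 63 @ $23 = $2,448

37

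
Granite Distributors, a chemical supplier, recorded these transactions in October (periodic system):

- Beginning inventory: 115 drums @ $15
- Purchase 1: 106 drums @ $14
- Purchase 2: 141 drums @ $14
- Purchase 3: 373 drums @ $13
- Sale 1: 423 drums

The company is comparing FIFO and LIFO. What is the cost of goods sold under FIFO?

FIFO COGS: 115 @ $15 + 106 @ $14 + 141 @ $14 + 61 @ $13 = $5,976
LIFO COGS: 373 @ $13 + 50 @ $14 = $5,549

COGS = $5,976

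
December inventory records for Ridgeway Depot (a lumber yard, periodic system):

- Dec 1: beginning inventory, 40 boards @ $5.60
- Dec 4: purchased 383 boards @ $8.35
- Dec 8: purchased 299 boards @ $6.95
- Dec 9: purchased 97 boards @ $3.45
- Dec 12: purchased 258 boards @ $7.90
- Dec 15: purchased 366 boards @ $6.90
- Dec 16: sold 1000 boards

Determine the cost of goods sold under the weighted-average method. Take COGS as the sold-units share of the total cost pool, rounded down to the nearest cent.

Dec 16, sell 1000: 1000/1443 × $10,398.35 → $7,206.06
Ending inventory (cost pool remaining) = $3,192.29

COGS = $7,206.06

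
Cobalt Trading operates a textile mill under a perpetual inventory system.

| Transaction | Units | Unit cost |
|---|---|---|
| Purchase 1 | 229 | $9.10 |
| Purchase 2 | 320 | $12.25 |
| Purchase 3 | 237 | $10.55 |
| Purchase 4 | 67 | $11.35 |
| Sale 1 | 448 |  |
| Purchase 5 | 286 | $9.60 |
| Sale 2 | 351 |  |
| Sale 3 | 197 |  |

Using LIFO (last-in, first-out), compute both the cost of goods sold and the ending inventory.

COGS = $10,709.00; ending inventory = $1,301.30

Sale 1 (448) [LIFO — newest first]: 67 @ $11.35 + 237 @ $10.55 + 144 @ $12.25 = $5,024.80
Sale 2 (351) [LIFO — newest first]: 286 @ $9.60 + 65 @ $12.25 = $3,541.85
Sale 3 (197) [LIFO — newest first]: 111 @ $12.25 + 86 @ $9.10 = $2,142.35
Total COGS = $5,024.80 + $3,541.85 + $2,142.35 = $10,709.00
Ending inventory: 143 @ $9.10 = $1,301.30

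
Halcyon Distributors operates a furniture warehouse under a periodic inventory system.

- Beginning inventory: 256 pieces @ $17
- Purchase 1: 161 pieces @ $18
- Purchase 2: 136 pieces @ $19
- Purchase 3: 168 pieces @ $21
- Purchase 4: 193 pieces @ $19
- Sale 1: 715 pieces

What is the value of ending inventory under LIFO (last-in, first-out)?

Ending inventory = $3,383

Sale 1 (715) [LIFO — newest first]: 193 @ $19 + 168 @ $21 + 136 @ $19 + 161 @ $18 + 57 @ $17 = $13,646
Ending inventory: 199 @ $17 = $3,383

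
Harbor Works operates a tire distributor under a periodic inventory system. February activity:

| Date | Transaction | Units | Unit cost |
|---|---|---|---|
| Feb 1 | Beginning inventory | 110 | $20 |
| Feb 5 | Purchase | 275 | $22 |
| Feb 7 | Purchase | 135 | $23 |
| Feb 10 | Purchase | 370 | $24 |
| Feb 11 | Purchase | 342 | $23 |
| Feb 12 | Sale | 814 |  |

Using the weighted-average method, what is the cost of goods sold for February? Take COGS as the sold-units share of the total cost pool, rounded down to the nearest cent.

COGS = $18,566.73

Feb 12, sell 814: 814/1232 × $28,101.00 → $18,566.73
Ending inventory (cost pool remaining) = $9,534.27
Check: goods available $28,101.00 = COGS $18,566.73 + ending $9,534.27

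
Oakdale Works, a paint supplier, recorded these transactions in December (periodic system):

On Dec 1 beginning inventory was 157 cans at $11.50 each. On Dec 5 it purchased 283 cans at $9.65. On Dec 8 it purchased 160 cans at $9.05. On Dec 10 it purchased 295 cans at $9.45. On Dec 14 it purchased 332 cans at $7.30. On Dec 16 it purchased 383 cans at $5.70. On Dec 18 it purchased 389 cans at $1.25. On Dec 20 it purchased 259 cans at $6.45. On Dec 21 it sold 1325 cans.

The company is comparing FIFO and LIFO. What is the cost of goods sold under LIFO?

COGS = $6,486.10

FIFO COGS: 157 @ $11.50 + 283 @ $9.65 + 160 @ $9.05 + 295 @ $9.45 + 332 @ $7.30 + 98 @ $5.70 = $11,754.40
LIFO COGS: 259 @ $6.45 + 389 @ $1.25 + 383 @ $5.70 + 294 @ $7.30 = $6,486.10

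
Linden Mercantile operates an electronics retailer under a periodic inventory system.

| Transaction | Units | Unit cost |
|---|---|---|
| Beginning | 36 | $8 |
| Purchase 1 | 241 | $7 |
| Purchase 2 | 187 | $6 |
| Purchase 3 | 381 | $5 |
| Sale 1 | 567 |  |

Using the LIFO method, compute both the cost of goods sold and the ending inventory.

Sale 1 (567) [LIFO — newest first]: 381 @ $5 + 186 @ $6 = $3,021
Ending inventory: 36 @ $8 + 241 @ $7 + 1 @ $6 = $1,981

COGS = $3,021; ending inventory = $1,981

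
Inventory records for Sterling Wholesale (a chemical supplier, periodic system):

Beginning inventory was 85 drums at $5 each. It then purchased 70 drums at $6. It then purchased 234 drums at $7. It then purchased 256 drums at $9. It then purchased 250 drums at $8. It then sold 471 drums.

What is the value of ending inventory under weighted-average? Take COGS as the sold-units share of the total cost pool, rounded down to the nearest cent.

Ending inventory = $3,215.30

Sale 1, sell 471: 471/895 × $6,787.00 → $3,571.70
Ending inventory (cost pool remaining) = $3,215.30
Check: goods available $6,787.00 = COGS $3,571.70 + ending $3,215.30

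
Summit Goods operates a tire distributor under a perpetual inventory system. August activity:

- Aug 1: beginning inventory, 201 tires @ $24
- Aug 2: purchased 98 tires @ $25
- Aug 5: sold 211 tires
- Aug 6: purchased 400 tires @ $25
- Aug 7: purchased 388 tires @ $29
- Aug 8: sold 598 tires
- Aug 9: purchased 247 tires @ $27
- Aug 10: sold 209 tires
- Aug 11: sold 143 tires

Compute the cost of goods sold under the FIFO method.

Aug 5, 211 sold [FIFO — oldest first]: 201 @ $24 + 10 @ $25 = $5,074
Aug 8, 598 sold [FIFO — oldest first]: 88 @ $25 + 400 @ $25 + 110 @ $29 = $15,390
Aug 10, 209 sold [FIFO — oldest first]: 209 @ $29 = $6,061
Aug 11, 143 sold [FIFO — oldest first]: 69 @ $29 + 74 @ $27 = $3,999
Total COGS = $5,074 + $15,390 + $6,061 + $3,999 = $30,524
Ending inventory: 173 @ $27 = $4,671

COGS = $30,524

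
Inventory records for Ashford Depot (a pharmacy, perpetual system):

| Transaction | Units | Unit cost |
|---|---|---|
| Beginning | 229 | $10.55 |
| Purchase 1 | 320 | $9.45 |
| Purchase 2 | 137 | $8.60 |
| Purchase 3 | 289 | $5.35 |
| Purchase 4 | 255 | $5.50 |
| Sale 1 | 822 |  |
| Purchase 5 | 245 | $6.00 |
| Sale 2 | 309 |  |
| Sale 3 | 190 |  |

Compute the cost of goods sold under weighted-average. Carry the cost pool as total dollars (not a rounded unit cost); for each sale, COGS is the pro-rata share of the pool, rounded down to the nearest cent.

COGS = $9,941.73

After Beginning: 229 on hand, pool $2,415.95 (≈ $10.5500 each)
After Purchase 1: 549 on hand, pool $5,439.95 (≈ $9.9088 each)
After Purchase 2: 686 on hand, pool $6,618.15 (≈ $9.6474 each)
After Purchase 3: 975 on hand, pool $8,164.30 (≈ $8.3736 each)
After Purchase 4: 1230 on hand, pool $9,566.80 (≈ $7.7779 each)
Sale 1, sell 822: 822/1230 × $9,566.80 → $6,393.42
After Purchase 5: 653 on hand, pool $4,643.38 (≈ $7.1108 each)
Sale 2, sell 309: 309/653 × $4,643.38 → $2,197.25
Sale 3, sell 190: 190/344 × $2,446.13 → $1,351.06
Total COGS = $6,393.42 + $2,197.25 + $1,351.06 = $9,941.73
Ending inventory (cost pool remaining) = $1,095.07
Check: goods available $11,036.80 = COGS $9,941.73 + ending $1,095.07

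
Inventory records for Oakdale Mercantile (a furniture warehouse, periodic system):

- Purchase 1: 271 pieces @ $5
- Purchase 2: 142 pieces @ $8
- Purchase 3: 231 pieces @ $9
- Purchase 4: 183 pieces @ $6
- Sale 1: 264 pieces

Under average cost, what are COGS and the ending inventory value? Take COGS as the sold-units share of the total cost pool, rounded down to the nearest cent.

COGS = $1,809.37; ending inventory = $3,858.63

Sale 1, sell 264: 264/827 × $5,668.00 → $1,809.37
Ending inventory (cost pool remaining) = $3,858.63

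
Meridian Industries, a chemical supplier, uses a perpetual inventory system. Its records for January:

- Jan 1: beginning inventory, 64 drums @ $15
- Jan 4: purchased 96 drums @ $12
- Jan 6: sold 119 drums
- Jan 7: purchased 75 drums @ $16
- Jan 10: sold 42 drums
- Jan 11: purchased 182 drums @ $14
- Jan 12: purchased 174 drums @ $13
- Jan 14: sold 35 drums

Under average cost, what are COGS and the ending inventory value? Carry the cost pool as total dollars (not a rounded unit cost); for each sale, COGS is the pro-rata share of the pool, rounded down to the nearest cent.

COGS = $2,683.15; ending inventory = $5,438.85

After Jan 1: 64 on hand, pool $960.00 (≈ $15.0000 each)
After Jan 4: 160 on hand, pool $2,112.00 (≈ $13.2000 each)
Jan 6, sell 119: 119/160 × $2,112.00 → $1,570.80
After Jan 7: 116 on hand, pool $1,741.20 (≈ $15.0103 each)
Jan 10, sell 42: 42/116 × $1,741.20 → $630.43
After Jan 11: 256 on hand, pool $3,658.77 (≈ $14.2921 each)
After Jan 12: 430 on hand, pool $5,920.77 (≈ $13.7692 each)
Jan 14, sell 35: 35/430 × $5,920.77 → $481.92
Total COGS = $1,570.80 + $630.43 + $481.92 = $2,683.15
Ending inventory (cost pool remaining) = $5,438.85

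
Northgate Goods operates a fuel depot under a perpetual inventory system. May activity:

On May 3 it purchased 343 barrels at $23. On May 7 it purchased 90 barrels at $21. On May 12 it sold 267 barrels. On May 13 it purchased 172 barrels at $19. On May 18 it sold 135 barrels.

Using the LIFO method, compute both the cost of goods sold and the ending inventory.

COGS = $8,526; ending inventory = $4,521

May 12, 267 sold [LIFO — newest first]: 90 @ $21 + 177 @ $23 = $5,961
May 18, 135 sold [LIFO — newest first]: 135 @ $19 = $2,565
Total COGS = $5,961 + $2,565 = $8,526
Ending inventory: 166 @ $23 + 37 @ $19 = $4,521
Check: goods available $13,047 = COGS $8,526 + ending $4,521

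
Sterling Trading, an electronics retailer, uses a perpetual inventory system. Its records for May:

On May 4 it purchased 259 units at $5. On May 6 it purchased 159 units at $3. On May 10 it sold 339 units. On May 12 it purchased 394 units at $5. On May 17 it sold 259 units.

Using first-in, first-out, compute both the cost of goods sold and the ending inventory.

COGS = $2,672; ending inventory = $1,070

May 10, 339 sold [FIFO — oldest first]: 259 @ $5 + 80 @ $3 = $1,535
May 17, 259 sold [FIFO — oldest first]: 79 @ $3 + 180 @ $5 = $1,137
Total COGS = $1,535 + $1,137 = $2,672
Ending inventory: 214 @ $5 = $1,070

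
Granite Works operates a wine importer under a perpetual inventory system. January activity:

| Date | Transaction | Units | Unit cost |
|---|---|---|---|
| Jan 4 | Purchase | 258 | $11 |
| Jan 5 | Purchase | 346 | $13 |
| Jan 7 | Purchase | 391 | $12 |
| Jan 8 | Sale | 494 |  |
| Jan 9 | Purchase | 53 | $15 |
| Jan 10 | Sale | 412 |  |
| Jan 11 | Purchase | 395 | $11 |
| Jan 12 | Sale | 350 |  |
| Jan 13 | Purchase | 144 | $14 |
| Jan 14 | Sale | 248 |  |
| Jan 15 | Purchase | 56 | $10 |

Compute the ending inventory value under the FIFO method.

Ending inventory = $1,722

Jan 8, 494 sold [FIFO — oldest first]: 258 @ $11 + 236 @ $13 = $5,906
Jan 10, 412 sold [FIFO — oldest first]: 110 @ $13 + 302 @ $12 = $5,054
Jan 12, 350 sold [FIFO — oldest first]: 89 @ $12 + 53 @ $15 + 208 @ $11 = $4,151
Jan 14, 248 sold [FIFO — oldest first]: 187 @ $11 + 61 @ $14 = $2,911
Total COGS = $5,906 + $5,054 + $4,151 + $2,911 = $18,022
Ending inventory: 83 @ $14 + 56 @ $10 = $1,722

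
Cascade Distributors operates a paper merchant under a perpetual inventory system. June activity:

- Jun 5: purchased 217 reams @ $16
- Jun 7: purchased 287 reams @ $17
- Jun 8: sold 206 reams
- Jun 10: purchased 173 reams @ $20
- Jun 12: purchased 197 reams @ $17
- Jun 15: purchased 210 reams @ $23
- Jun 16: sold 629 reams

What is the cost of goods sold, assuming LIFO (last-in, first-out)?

Jun 8, 206 sold [LIFO — newest first]: 206 @ $17 = $3,502
Jun 16, 629 sold [LIFO — newest first]: 210 @ $23 + 197 @ $17 + 173 @ $20 + 49 @ $17 = $12,472
Total COGS = $3,502 + $12,472 = $15,974
Ending inventory: 217 @ $16 + 32 @ $17 = $4,016

COGS = $15,974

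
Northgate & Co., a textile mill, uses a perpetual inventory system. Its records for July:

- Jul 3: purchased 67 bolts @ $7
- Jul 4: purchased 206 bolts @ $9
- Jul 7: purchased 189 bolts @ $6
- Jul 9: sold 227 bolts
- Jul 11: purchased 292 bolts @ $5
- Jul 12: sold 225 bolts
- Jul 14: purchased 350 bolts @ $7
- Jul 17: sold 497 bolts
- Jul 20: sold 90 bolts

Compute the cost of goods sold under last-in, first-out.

Jul 9, 227 sold [LIFO — newest first]: 189 @ $6 + 38 @ $9 = $1,476
Jul 12, 225 sold [LIFO — newest first]: 225 @ $5 = $1,125
Jul 17, 497 sold [LIFO — newest first]: 350 @ $7 + 67 @ $5 + 80 @ $9 = $3,505
Jul 20, 90 sold [LIFO — newest first]: 88 @ $9 + 2 @ $7 = $806
Total COGS = $1,476 + $1,125 + $3,505 + $806 = $6,912
Ending inventory: 65 @ $7 = $455

COGS = $6,912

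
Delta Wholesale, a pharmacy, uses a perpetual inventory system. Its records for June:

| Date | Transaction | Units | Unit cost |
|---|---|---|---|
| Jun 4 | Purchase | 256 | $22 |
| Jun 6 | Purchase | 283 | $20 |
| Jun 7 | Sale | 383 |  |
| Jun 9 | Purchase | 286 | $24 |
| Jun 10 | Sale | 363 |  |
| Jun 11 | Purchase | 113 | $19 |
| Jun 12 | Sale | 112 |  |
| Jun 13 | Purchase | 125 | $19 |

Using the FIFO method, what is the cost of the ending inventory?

Jun 7, 383 sold [FIFO — oldest first]: 256 @ $22 + 127 @ $20 = $8,172
Jun 10, 363 sold [FIFO — oldest first]: 156 @ $20 + 207 @ $24 = $8,088
Jun 12, 112 sold [FIFO — oldest first]: 79 @ $24 + 33 @ $19 = $2,523
Total COGS = $8,172 + $8,088 + $2,523 = $18,783
Ending inventory: 80 @ $19 + 125 @ $19 = $3,895
Check: goods available $22,678 = COGS $18,783 + ending $3,895

Ending inventory = $3,895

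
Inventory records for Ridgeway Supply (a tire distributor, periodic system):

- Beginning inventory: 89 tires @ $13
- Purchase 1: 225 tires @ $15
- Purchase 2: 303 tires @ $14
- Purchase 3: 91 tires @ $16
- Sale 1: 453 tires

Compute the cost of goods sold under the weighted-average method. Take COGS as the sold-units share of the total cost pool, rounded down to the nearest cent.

COGS = $6,545.46

Sale 1, sell 453: 453/708 × $10,230.00 → $6,545.46
Ending inventory (cost pool remaining) = $3,684.54
Check: goods available $10,230.00 = COGS $6,545.46 + ending $3,684.54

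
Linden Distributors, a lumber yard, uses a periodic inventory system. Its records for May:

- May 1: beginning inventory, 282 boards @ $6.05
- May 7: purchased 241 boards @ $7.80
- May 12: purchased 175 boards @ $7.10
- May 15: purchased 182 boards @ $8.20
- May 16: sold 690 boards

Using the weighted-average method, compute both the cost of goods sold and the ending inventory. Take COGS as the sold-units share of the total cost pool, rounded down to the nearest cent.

COGS = $4,956.08; ending inventory = $1,364.72

May 16, sell 690: 690/880 × $6,320.80 → $4,956.08
Ending inventory (cost pool remaining) = $1,364.72
Check: goods available $6,320.80 = COGS $4,956.08 + ending $1,364.72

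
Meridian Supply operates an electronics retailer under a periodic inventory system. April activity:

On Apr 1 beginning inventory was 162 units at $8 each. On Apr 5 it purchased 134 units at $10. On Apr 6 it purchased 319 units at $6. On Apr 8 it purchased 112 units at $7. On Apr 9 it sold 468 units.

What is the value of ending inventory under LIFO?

Apr 9, 468 sold [LIFO — newest first]: 112 @ $7 + 319 @ $6 + 37 @ $10 = $3,068
Ending inventory: 162 @ $8 + 97 @ $10 = $2,266

Ending inventory = $2,266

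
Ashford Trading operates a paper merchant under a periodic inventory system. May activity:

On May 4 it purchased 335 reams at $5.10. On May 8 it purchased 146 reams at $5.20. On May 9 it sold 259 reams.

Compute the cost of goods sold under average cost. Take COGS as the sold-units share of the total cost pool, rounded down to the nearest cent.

May 9, sell 259: 259/481 × $2,467.70 → $1,328.76
Ending inventory (cost pool remaining) = $1,138.94

COGS = $1,328.76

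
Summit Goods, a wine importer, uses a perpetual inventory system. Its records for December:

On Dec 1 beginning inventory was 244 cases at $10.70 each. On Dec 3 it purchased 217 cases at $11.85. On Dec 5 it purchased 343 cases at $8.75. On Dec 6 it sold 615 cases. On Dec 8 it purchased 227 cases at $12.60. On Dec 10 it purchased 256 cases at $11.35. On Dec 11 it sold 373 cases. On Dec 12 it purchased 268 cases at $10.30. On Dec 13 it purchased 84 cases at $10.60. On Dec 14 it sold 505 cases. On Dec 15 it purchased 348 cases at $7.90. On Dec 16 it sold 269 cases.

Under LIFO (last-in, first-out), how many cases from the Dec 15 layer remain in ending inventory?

79

Dec 6, 615 sold [LIFO — newest first]: 343 @ $8.75 + 217 @ $11.85 + 55 @ $10.70 = $6,161.20
Dec 11, 373 sold [LIFO — newest first]: 256 @ $11.35 + 117 @ $12.60 = $4,379.80
Dec 14, 505 sold [LIFO — newest first]: 84 @ $10.60 + 268 @ $10.30 + 110 @ $12.60 + 43 @ $10.70 = $5,496.90
Dec 16, 269 sold [LIFO — newest first]: 269 @ $7.90 = $2,125.10
Total COGS = $6,161.20 + $4,379.80 + $5,496.90 + $2,125.10 = $18,163.00
Ending inventory: 146 @ $10.70 + 79 @ $7.90 = $2,186.30
Check: goods available $20,349.30 = COGS $18,163.00 + ending $2,186.30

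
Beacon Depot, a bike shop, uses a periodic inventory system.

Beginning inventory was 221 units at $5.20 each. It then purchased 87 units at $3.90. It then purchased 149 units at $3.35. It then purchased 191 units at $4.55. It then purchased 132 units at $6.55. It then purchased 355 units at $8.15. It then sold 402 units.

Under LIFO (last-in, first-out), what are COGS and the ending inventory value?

COGS = $3,201.10; ending inventory = $3,413.45

Sale 1 (402) [LIFO — newest first]: 355 @ $8.15 + 47 @ $6.55 = $3,201.10
Ending inventory: 221 @ $5.20 + 87 @ $3.90 + 149 @ $3.35 + 191 @ $4.55 + 85 @ $6.55 = $3,413.45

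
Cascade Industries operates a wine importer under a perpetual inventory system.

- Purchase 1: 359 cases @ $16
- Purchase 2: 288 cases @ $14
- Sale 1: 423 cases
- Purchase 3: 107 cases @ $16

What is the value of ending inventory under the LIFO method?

Sale 1 (423) [LIFO — newest first]: 288 @ $14 + 135 @ $16 = $6,192
Ending inventory: 224 @ $16 + 107 @ $16 = $5,296
Check: goods available $11,488 = COGS $6,192 + ending $5,296

Ending inventory = $5,296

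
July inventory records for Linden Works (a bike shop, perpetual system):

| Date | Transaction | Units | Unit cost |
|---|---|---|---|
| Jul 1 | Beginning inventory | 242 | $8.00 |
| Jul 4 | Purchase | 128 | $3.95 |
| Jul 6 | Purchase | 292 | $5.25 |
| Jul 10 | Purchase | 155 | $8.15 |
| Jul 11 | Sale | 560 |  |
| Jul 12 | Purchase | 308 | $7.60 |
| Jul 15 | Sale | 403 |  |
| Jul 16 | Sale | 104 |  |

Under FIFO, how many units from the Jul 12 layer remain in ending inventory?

Jul 11, 560 sold [FIFO — oldest first]: 242 @ $8.00 + 128 @ $3.95 + 190 @ $5.25 = $3,439.10
Jul 15, 403 sold [FIFO — oldest first]: 102 @ $5.25 + 155 @ $8.15 + 146 @ $7.60 = $2,908.35
Jul 16, 104 sold [FIFO — oldest first]: 104 @ $7.60 = $790.40
Total COGS = $3,439.10 + $2,908.35 + $790.40 = $7,137.85
Ending inventory: 58 @ $7.60 = $440.80

58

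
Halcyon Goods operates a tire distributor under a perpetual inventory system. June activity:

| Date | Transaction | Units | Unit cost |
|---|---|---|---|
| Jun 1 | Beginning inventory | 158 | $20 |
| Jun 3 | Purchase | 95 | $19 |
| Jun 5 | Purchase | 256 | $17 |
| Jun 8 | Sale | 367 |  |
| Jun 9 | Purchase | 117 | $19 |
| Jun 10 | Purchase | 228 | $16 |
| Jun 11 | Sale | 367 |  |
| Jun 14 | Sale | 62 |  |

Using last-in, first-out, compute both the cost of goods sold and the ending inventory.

Jun 8, 367 sold [LIFO — newest first]: 256 @ $17 + 95 @ $19 + 16 @ $20 = $6,477
Jun 11, 367 sold [LIFO — newest first]: 228 @ $16 + 117 @ $19 + 22 @ $20 = $6,311
Jun 14, 62 sold [LIFO — newest first]: 62 @ $20 = $1,240
Total COGS = $6,477 + $6,311 + $1,240 = $14,028
Ending inventory: 58 @ $20 = $1,160

COGS = $14,028; ending inventory = $1,160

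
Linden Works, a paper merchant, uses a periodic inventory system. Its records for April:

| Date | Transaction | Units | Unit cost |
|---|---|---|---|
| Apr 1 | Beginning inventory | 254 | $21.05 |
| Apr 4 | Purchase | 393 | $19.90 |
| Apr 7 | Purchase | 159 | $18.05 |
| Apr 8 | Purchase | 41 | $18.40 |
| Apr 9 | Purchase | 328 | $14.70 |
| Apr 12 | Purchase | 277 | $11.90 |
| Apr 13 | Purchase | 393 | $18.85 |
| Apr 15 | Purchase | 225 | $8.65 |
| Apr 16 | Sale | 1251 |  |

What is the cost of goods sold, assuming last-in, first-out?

COGS = $17,987.40

Apr 16, 1251 sold [LIFO — newest first]: 225 @ $8.65 + 393 @ $18.85 + 277 @ $11.90 + 328 @ $14.70 + 28 @ $18.40 = $17,987.40
Ending inventory: 254 @ $21.05 + 393 @ $19.90 + 159 @ $18.05 + 13 @ $18.40 = $16,276.55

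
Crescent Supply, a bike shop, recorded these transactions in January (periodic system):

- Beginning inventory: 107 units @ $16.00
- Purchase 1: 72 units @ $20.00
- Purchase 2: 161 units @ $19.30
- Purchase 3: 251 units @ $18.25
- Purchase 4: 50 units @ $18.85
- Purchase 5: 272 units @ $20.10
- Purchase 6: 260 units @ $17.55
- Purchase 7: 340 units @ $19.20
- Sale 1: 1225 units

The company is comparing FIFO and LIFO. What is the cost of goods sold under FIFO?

FIFO COGS: 107 @ $16.00 + 72 @ $20.00 + 161 @ $19.30 + 251 @ $18.25 + 50 @ $18.85 + 272 @ $20.10 + 260 @ $17.55 + 52 @ $19.20 = $22,811.15
LIFO COGS: 340 @ $19.20 + 260 @ $17.55 + 272 @ $20.10 + 50 @ $18.85 + 251 @ $18.25 + 52 @ $19.30 = $23,085.05

COGS = $22,811.15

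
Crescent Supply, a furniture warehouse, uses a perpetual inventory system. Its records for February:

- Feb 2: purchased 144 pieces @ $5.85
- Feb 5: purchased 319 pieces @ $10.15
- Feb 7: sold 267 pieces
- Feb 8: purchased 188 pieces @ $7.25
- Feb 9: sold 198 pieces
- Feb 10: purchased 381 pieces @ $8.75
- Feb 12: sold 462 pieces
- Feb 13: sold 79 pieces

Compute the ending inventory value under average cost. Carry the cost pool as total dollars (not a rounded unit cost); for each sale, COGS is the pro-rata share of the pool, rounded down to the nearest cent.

Ending inventory = $221.52

After Feb 2: 144 on hand, pool $842.40 (≈ $5.8500 each)
After Feb 5: 463 on hand, pool $4,080.25 (≈ $8.8126 each)
Feb 7, sell 267: 267/463 × $4,080.25 → $2,352.97
After Feb 8: 384 on hand, pool $3,090.28 (≈ $8.0476 each)
Feb 9, sell 198: 198/384 × $3,090.28 → $1,593.42
After Feb 10: 567 on hand, pool $4,830.61 (≈ $8.5196 each)
Feb 12, sell 462: 462/567 × $4,830.61 → $3,936.05
Feb 13, sell 79: 79/105 × $894.56 → $673.04
Total COGS = $2,352.97 + $1,593.42 + $3,936.05 + $673.04 = $8,555.48
Ending inventory (cost pool remaining) = $221.52
Check: goods available $8,777.00 = COGS $8,555.48 + ending $221.52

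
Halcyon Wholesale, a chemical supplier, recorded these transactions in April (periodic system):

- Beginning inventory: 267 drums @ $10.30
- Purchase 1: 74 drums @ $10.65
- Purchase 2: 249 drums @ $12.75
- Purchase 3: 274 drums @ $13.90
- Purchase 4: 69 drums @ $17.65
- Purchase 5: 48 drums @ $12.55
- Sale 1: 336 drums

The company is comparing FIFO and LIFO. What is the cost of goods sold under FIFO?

COGS = $3,484.95

FIFO COGS: 267 @ $10.30 + 69 @ $10.65 = $3,484.95
LIFO COGS: 48 @ $12.55 + 69 @ $17.65 + 219 @ $13.90 = $4,864.35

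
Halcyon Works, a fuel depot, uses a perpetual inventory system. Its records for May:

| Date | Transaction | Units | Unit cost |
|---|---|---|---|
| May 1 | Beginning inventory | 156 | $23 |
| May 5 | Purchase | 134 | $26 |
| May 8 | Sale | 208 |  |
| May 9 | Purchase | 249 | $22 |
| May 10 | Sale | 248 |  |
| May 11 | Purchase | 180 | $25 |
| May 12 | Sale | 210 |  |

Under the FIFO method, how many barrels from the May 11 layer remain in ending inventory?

53

May 8, 208 sold [FIFO — oldest first]: 156 @ $23 + 52 @ $26 = $4,940
May 10, 248 sold [FIFO — oldest first]: 82 @ $26 + 166 @ $22 = $5,784
May 12, 210 sold [FIFO — oldest first]: 83 @ $22 + 127 @ $25 = $5,001
Total COGS = $4,940 + $5,784 + $5,001 = $15,725
Ending inventory: 53 @ $25 = $1,325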